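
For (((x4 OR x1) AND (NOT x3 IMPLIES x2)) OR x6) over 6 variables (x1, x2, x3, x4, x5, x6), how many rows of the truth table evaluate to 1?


Formula: (((x4 OR x1) AND (NOT x3 IMPLIES x2)) OR x6) over 6 vars (64 rows)
Evaluate each row (x1, x2, x3, x4, x5, x6 as bits, MSB first):
  row 0 [000000]: (((0 OR 0) AND (NOT 0 IMPLIES 0)) OR 0) -> 0
  row 1 [000001]: (((0 OR 0) AND (NOT 0 IMPLIES 0)) OR 1) -> 1
  row 2 [000010]: (((0 OR 0) AND (NOT 0 IMPLIES 0)) OR 0) -> 0
  row 3 [000011]: (((0 OR 0) AND (NOT 0 IMPLIES 0)) OR 1) -> 1
  row 4 [000100]: (((1 OR 0) AND (NOT 0 IMPLIES 0)) OR 0) -> 0
  (every remaining row is evaluated the same way; all 64 results are listed next)
Full result column, 8 rows per line (x1,x2,x3 fixed per line; x4,x5,x6 runs 000..111 left to right):
  rows 0-7 [x1,x2,x3=000]: 01010101  (ones: 4)
  rows 8-15 [x1,x2,x3=001]: 01011111  (ones: 6)
  rows 16-23 [x1,x2,x3=010]: 01011111  (ones: 6)
  rows 24-31 [x1,x2,x3=011]: 01011111  (ones: 6)
  rows 32-39 [x1,x2,x3=100]: 01010101  (ones: 4)
  rows 40-47 [x1,x2,x3=101]: 11111111  (ones: 8)
  rows 48-55 [x1,x2,x3=110]: 11111111  (ones: 8)
  rows 56-63 [x1,x2,x3=111]: 11111111  (ones: 8)
Count of 1-rows = 4+6+6+6+4+8+8+8 = 50

50


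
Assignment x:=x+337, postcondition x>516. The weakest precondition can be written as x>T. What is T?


Formula: wp(x:=E, P) = P[E/x] (substitute E for x in postcondition)
Step 1: Postcondition: x>516
Step 2: Substitute x+337 for x: x+337>516
Step 3: Solve for x: x > 516-337 = 179

179


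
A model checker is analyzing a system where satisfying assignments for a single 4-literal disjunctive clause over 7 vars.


Step 1: Total=2^7=128
Step 2: Unsat when all 4 false: 2^3=8
Step 3: Sat=128-8=120

120


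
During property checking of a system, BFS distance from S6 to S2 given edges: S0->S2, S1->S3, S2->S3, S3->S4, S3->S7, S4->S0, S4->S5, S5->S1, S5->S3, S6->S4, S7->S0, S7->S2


BFS layer-by-layer from S6:
  dist 0: {S6}
  dist 1: {S4}
  dist 2: {S0, S5}
  dist 3: {S1, S2, S3}
  -> S2 reached at distance 3
Shortest path length = 3

3


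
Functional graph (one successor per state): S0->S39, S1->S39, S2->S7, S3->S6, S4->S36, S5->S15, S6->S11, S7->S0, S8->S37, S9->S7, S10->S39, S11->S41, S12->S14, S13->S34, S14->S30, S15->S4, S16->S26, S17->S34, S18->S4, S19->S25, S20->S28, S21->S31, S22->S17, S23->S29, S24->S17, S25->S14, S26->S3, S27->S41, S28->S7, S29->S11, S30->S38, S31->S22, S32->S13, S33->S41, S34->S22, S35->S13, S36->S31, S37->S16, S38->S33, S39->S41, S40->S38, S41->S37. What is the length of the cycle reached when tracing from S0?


Trace from S0 until a state repeats:
  S0 -> S39 -> S41 -> S37 -> S16 -> S26 -> S3 -> S6 -> S11 -> S41
S41 first seen at step 2, revisited at step 9.
Cycle length = 9 - 2 = 7

7


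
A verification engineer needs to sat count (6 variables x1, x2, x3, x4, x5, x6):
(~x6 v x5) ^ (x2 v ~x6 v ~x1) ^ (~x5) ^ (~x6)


CNF with 4 clauses over 6 vars (64 assignments).
An assignment satisfies CNF iff every clause has >=1 true literal.
Check each row (bits = x1,x2,x3,x4,x5,x6; clause T/F shown):
  row 0 [000000]: clauses=TTTT -> 1
  row 1 [000001]: clauses=FTTF -> 0
  row 2 [000010]: clauses=TTFT -> 0
  row 3 [000011]: clauses=TTFF -> 0
  row 4 [000100]: clauses=TTTT -> 1
  (every remaining row is evaluated the same way; all 64 results are listed next)
Full result column, 8 rows per line (x1,x2,x3 fixed per line; x4,x5,x6 runs 000..111 left to right):
  rows 0-7 [x1,x2,x3=000]: 10001000  (ones: 2)
  rows 8-15 [x1,x2,x3=001]: 10001000  (ones: 2)
  rows 16-23 [x1,x2,x3=010]: 10001000  (ones: 2)
  rows 24-31 [x1,x2,x3=011]: 10001000  (ones: 2)
  rows 32-39 [x1,x2,x3=100]: 10001000  (ones: 2)
  rows 40-47 [x1,x2,x3=101]: 10001000  (ones: 2)
  rows 48-55 [x1,x2,x3=110]: 10001000  (ones: 2)
  rows 56-63 [x1,x2,x3=111]: 10001000  (ones: 2)
Satisfying assignments = 2+2+2+2+2+2+2+2 = 16

16


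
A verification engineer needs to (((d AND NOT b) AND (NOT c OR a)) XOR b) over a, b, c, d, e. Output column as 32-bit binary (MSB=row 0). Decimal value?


Formula: (((d AND NOT b) AND (NOT c OR a)) XOR b) over a, b, c, d, e (32 rows)
Evaluate each row (bits = a,b,c,d,e, MSB first):
  row 0 [00000]: (((0 AND NOT 0) AND (NOT 0 OR 0)) XOR 0) -> 0
  row 1 [00001]: (((0 AND NOT 0) AND (NOT 0 OR 0)) XOR 0) -> 0
  row 2 [00010]: (((1 AND NOT 0) AND (NOT 0 OR 0)) XOR 0) -> 1
  row 3 [00011]: (((1 AND NOT 0) AND (NOT 0 OR 0)) XOR 0) -> 1
  row 4 [00100]: (((0 AND NOT 0) AND (NOT 1 OR 0)) XOR 0) -> 0
  row 5 [00101]: (((0 AND NOT 0) AND (NOT 1 OR 0)) XOR 0) -> 0
  row 6 [00110]: (((1 AND NOT 0) AND (NOT 1 OR 0)) XOR 0) -> 0
  row 7 [00111]: (((1 AND NOT 0) AND (NOT 1 OR 0)) XOR 0) -> 0
  row 8 [01000]: (((0 AND NOT 1) AND (NOT 0 OR 0)) XOR 1) -> 1
  row 9 [01001]: (((0 AND NOT 1) AND (NOT 0 OR 0)) XOR 1) -> 1
  row 10 [01010]: (((1 AND NOT 1) AND (NOT 0 OR 0)) XOR 1) -> 1
  row 11 [01011]: (((1 AND NOT 1) AND (NOT 0 OR 0)) XOR 1) -> 1
  row 12 [01100]: (((0 AND NOT 1) AND (NOT 1 OR 0)) XOR 1) -> 1
  row 13 [01101]: (((0 AND NOT 1) AND (NOT 1 OR 0)) XOR 1) -> 1
  row 14 [01110]: (((1 AND NOT 1) AND (NOT 1 OR 0)) XOR 1) -> 1
  row 15 [01111]: (((1 AND NOT 1) AND (NOT 1 OR 0)) XOR 1) -> 1
  row 16 [10000]: (((0 AND NOT 0) AND (NOT 0 OR 1)) XOR 0) -> 0
  row 17 [10001]: (((0 AND NOT 0) AND (NOT 0 OR 1)) XOR 0) -> 0
  row 18 [10010]: (((1 AND NOT 0) AND (NOT 0 OR 1)) XOR 0) -> 1
  row 19 [10011]: (((1 AND NOT 0) AND (NOT 0 OR 1)) XOR 0) -> 1
  row 20 [10100]: (((0 AND NOT 0) AND (NOT 1 OR 1)) XOR 0) -> 0
  row 21 [10101]: (((0 AND NOT 0) AND (NOT 1 OR 1)) XOR 0) -> 0
  row 22 [10110]: (((1 AND NOT 0) AND (NOT 1 OR 1)) XOR 0) -> 1
  row 23 [10111]: (((1 AND NOT 0) AND (NOT 1 OR 1)) XOR 0) -> 1
  row 24 [11000]: (((0 AND NOT 1) AND (NOT 0 OR 1)) XOR 1) -> 1
  row 25 [11001]: (((0 AND NOT 1) AND (NOT 0 OR 1)) XOR 1) -> 1
  row 26 [11010]: (((1 AND NOT 1) AND (NOT 0 OR 1)) XOR 1) -> 1
  row 27 [11011]: (((1 AND NOT 1) AND (NOT 0 OR 1)) XOR 1) -> 1
  row 28 [11100]: (((0 AND NOT 1) AND (NOT 1 OR 1)) XOR 1) -> 1
  row 29 [11101]: (((0 AND NOT 1) AND (NOT 1 OR 1)) XOR 1) -> 1
  row 30 [11110]: (((1 AND NOT 1) AND (NOT 1 OR 1)) XOR 1) -> 1
  row 31 [11111]: (((1 AND NOT 1) AND (NOT 1 OR 1)) XOR 1) -> 1
Full result column, 4 rows per line (a,b,c fixed per line; d,e runs 00..11 left to right):
  rows 0-3 [a,b,c=000]: 0011  = hex 3
  rows 4-7 [a,b,c=001]: 0000  = hex 0
  rows 8-11 [a,b,c=010]: 1111  = hex F
  rows 12-15 [a,b,c=011]: 1111  = hex F
  rows 16-19 [a,b,c=100]: 0011  = hex 3
  rows 20-23 [a,b,c=101]: 0011  = hex 3
  rows 24-27 [a,b,c=110]: 1111  = hex F
  rows 28-31 [a,b,c=111]: 1111  = hex F
Output column (row 0 .. row 31) = 00110000111111110011001111111111
Output column grouped in 4s = 0011 0000 1111 1111 0011 0011 1111 1111 = 0x30FF33FF
Convert to decimal digit by digit (value = value*16 + digit):
  3 -> 3
  3*16 + 0 = 48
  48*16 + 15 (F) = 783
  783*16 + 15 (F) = 12543
  12543*16 + 3 = 200691
  200691*16 + 3 = 3211059
  3211059*16 + 15 (F) = 51376959
  51376959*16 + 15 (F) = 822031359
Decimal = 822031359

822031359


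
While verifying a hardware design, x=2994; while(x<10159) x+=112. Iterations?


Step 1: x goes from 2994 toward 10159 by 112; the body runs while x<10159, so iterations = ceil((bound-start)/step)
Step 2: Distance=7165
Step 3: ceil(7165/112)=64

64


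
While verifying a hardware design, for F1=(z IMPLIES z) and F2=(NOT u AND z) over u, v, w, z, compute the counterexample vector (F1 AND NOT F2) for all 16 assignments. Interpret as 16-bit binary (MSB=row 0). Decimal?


F1 = (z IMPLIES z)
F2 = (NOT u AND z)
Counterexample to F1=>F2 is where F1=1 and F2=0.
Evaluate each row (bits = u,v,w,z, MSB first):
  row 0 [0000]: F1=1 F2=0 -> F1&~F2 -> 1
  row 1 [0001]: F1=1 F2=1 -> F1&~F2 -> 0
  row 2 [0010]: F1=1 F2=0 -> F1&~F2 -> 1
  row 3 [0011]: F1=1 F2=1 -> F1&~F2 -> 0
  row 4 [0100]: F1=1 F2=0 -> F1&~F2 -> 1
  row 5 [0101]: F1=1 F2=1 -> F1&~F2 -> 0
  row 6 [0110]: F1=1 F2=0 -> F1&~F2 -> 1
  row 7 [0111]: F1=1 F2=1 -> F1&~F2 -> 0
  row 8 [1000]: F1=1 F2=0 -> F1&~F2 -> 1
  row 9 [1001]: F1=1 F2=0 -> F1&~F2 -> 1
  row 10 [1010]: F1=1 F2=0 -> F1&~F2 -> 1
  row 11 [1011]: F1=1 F2=0 -> F1&~F2 -> 1
  row 12 [1100]: F1=1 F2=0 -> F1&~F2 -> 1
  row 13 [1101]: F1=1 F2=0 -> F1&~F2 -> 1
  row 14 [1110]: F1=1 F2=0 -> F1&~F2 -> 1
  row 15 [1111]: F1=1 F2=0 -> F1&~F2 -> 1
Full result column, 4 rows per line (u,v fixed per line; w,z runs 00..11 left to right):
  rows 0-3 [u,v=00]: 1010  = hex A
  rows 4-7 [u,v=01]: 1010  = hex A
  rows 8-11 [u,v=10]: 1111  = hex F
  rows 12-15 [u,v=11]: 1111  = hex F
Counterexample vector (row 0 .. row 15) = 1010101011111111
Output column grouped in 4s = 1010 1010 1111 1111 = 0xAAFF
Convert to decimal digit by digit (value = value*16 + digit):
  A -> 10
  10*16 + 10 (A) = 170
  170*16 + 15 (F) = 2735
  2735*16 + 15 (F) = 43775
Decimal = 43775

43775


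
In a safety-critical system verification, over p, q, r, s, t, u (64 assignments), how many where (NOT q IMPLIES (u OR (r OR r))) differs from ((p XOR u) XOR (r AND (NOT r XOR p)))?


F1 = (NOT q IMPLIES (u OR (r OR r)))
F2 = ((p XOR u) XOR (r AND (NOT r XOR p)))
Evaluate both on each of 64 rows (bits = p,q,r,s,t,u):
  row 0 [000000]: F1=0 F2=0 -> 0
  row 1 [000001]: F1=1 F2=1 -> 0
  row 2 [000010]: F1=0 F2=0 -> 0
  row 3 [000011]: F1=1 F2=1 -> 0
  row 4 [000100]: F1=0 F2=0 -> 0
  (every remaining row is evaluated the same way; all 64 results are listed next)
Full result column, 8 rows per line (p,q,r fixed per line; s,t,u runs 000..111 left to right):
  rows 0-7 [p,q,r=000]: 00000000  (ones: 0)
  rows 8-15 [p,q,r=001]: 10101010  (ones: 4)
  rows 16-23 [p,q,r=010]: 10101010  (ones: 4)
  rows 24-31 [p,q,r=011]: 10101010  (ones: 4)
  rows 32-39 [p,q,r=100]: 11111111  (ones: 8)
  rows 40-47 [p,q,r=101]: 10101010  (ones: 4)
  rows 48-55 [p,q,r=110]: 01010101  (ones: 4)
  rows 56-63 [p,q,r=111]: 10101010  (ones: 4)
Disagreements = 0+4+4+4+8+4+4+4 = 32

32


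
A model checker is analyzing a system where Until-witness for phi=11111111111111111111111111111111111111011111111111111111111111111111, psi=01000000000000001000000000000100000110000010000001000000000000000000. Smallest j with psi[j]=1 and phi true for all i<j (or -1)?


(phi U psi) at 0: need smallest j with psi[j]=1 and phi[i]=1 for all i in [0,j).
Scan from step 0:
  step 0: phi=1, psi=0 -> continue
  step 1: psi=1 and phi held for [0,1) -> witness found
Witness step = 1

1


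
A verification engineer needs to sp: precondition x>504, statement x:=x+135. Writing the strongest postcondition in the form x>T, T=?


Formula: sp(P, x:=E) = exists old_x. (x = E[old_x/x]) AND P[old_x/x] (old_x is the value of x before the assignment; eliminate old_x by solving x = E[old_x/x] for old_x)
Step 1: Precondition P: x>504, i.e. old_x > 504
Step 2: Assignment gives x = old_x + 135, so old_x = x - 135
Step 3: Substitute into P: x - 135 > 504
Step 4: Simplify: x > 504+135 = 639

639


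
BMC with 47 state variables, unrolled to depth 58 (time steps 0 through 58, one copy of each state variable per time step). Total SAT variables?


BMC unrolls to depth k, creating one copy of each state var for steps 0..k.
Step count = 58 + 1 = 59 (steps 0 through 58)
Vars per step = 47
Total = 47 * 59 = 2773

2773


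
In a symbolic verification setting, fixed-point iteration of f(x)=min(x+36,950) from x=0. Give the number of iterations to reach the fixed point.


Step 1: x=0, cap=950, increment=36
Step 2: x grows by 36 each step until capped at 950; fixed point is x=950
Step 3: iterations = ceil(950/36) = 27

27


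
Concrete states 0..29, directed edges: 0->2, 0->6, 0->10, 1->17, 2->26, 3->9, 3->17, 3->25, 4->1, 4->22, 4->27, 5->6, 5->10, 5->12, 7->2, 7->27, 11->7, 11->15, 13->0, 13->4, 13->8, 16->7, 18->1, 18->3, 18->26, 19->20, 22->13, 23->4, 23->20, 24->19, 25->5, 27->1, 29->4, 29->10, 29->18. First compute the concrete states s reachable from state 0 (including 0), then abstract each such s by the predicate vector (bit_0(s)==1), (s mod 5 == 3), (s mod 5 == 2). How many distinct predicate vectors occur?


BFS from 0:
Concrete reachable: {0, 2, 6, 10, 26}
Abstract via predicates (bit_0(s)==1), (s mod 5 == 3), (s mod 5 == 2):
  (0,0,0) <- {0, 6, 10, 26}
  (0,0,1) <- {2}
Distinct abstract states = 2

2


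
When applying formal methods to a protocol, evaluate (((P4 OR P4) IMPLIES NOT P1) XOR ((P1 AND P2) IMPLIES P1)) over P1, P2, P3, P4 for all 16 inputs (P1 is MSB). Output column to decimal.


Formula: (((P4 OR P4) IMPLIES NOT P1) XOR ((P1 AND P2) IMPLIES P1)) over P1, P2, P3, P4 (16 rows)
Evaluate each row (bits = P1,P2,P3,P4, MSB first):
  row 0 [0000]: (((0 OR 0) IMPLIES NOT 0) XOR ((0 AND 0) IMPLIES 0)) -> 0
  row 1 [0001]: (((1 OR 1) IMPLIES NOT 0) XOR ((0 AND 0) IMPLIES 0)) -> 0
  row 2 [0010]: (((0 OR 0) IMPLIES NOT 0) XOR ((0 AND 0) IMPLIES 0)) -> 0
  row 3 [0011]: (((1 OR 1) IMPLIES NOT 0) XOR ((0 AND 0) IMPLIES 0)) -> 0
  row 4 [0100]: (((0 OR 0) IMPLIES NOT 0) XOR ((0 AND 1) IMPLIES 0)) -> 0
  row 5 [0101]: (((1 OR 1) IMPLIES NOT 0) XOR ((0 AND 1) IMPLIES 0)) -> 0
  row 6 [0110]: (((0 OR 0) IMPLIES NOT 0) XOR ((0 AND 1) IMPLIES 0)) -> 0
  row 7 [0111]: (((1 OR 1) IMPLIES NOT 0) XOR ((0 AND 1) IMPLIES 0)) -> 0
  row 8 [1000]: (((0 OR 0) IMPLIES NOT 1) XOR ((1 AND 0) IMPLIES 1)) -> 0
  row 9 [1001]: (((1 OR 1) IMPLIES NOT 1) XOR ((1 AND 0) IMPLIES 1)) -> 1
  row 10 [1010]: (((0 OR 0) IMPLIES NOT 1) XOR ((1 AND 0) IMPLIES 1)) -> 0
  row 11 [1011]: (((1 OR 1) IMPLIES NOT 1) XOR ((1 AND 0) IMPLIES 1)) -> 1
  row 12 [1100]: (((0 OR 0) IMPLIES NOT 1) XOR ((1 AND 1) IMPLIES 1)) -> 0
  row 13 [1101]: (((1 OR 1) IMPLIES NOT 1) XOR ((1 AND 1) IMPLIES 1)) -> 1
  row 14 [1110]: (((0 OR 0) IMPLIES NOT 1) XOR ((1 AND 1) IMPLIES 1)) -> 0
  row 15 [1111]: (((1 OR 1) IMPLIES NOT 1) XOR ((1 AND 1) IMPLIES 1)) -> 1
Full result column, 4 rows per line (P1,P2 fixed per line; P3,P4 runs 00..11 left to right):
  rows 0-3 [P1,P2=00]: 0000  = hex 0
  rows 4-7 [P1,P2=01]: 0000  = hex 0
  rows 8-11 [P1,P2=10]: 0101  = hex 5
  rows 12-15 [P1,P2=11]: 0101  = hex 5
Output column (row 0 .. row 15) = 0000000001010101
Output column grouped in 4s = 0000 0000 0101 0101 = 0x0055
Convert to decimal digit by digit (value = value*16 + digit):
  0 -> 0
  0*16 + 0 = 0
  0*16 + 5 = 5
  5*16 + 5 = 85
Decimal = 85

85


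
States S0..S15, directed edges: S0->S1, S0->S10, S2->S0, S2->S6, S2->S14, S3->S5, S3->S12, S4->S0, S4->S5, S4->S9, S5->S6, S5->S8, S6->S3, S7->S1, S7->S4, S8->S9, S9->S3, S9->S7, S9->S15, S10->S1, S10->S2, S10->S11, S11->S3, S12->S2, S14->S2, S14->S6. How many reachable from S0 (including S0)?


BFS from S0:
  layer 0: {S0}
  layer 1: {S1, S10}
  layer 2: {S2, S11}
  layer 3: {S3, S6, S14}
  layer 4: {S5, S12}
  layer 5: {S8}
  layer 6: {S9}
  layer 7: {S7, S15}
  layer 8: {S4}
Reachable set: {S0, S1, S2, S3, S4, S5, S6, S7, S8, S9, S10, S11, S12, S14, S15}
Count = 15

15


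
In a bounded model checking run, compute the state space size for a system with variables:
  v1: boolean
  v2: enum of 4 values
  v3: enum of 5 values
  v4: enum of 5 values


State space = product of domain sizes of all variables.
Domain sizes:
  v1 (boolean): 2
  v2 (enum of 4 values): 4
  v3 (enum of 5 values): 5
  v4 (enum of 5 values): 5
Product = 2 * 4 * 5 * 5 = 200

200


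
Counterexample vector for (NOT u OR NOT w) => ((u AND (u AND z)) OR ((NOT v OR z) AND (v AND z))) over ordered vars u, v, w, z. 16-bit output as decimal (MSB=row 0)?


F1 = (NOT u OR NOT w)
F2 = ((u AND (u AND z)) OR ((NOT v OR z) AND (v AND z)))
Counterexample to F1=>F2 is where F1=1 and F2=0.
Evaluate each row (bits = u,v,w,z, MSB first):
  row 0 [0000]: F1=1 F2=0 -> F1&~F2 -> 1
  row 1 [0001]: F1=1 F2=0 -> F1&~F2 -> 1
  row 2 [0010]: F1=1 F2=0 -> F1&~F2 -> 1
  row 3 [0011]: F1=1 F2=0 -> F1&~F2 -> 1
  row 4 [0100]: F1=1 F2=0 -> F1&~F2 -> 1
  row 5 [0101]: F1=1 F2=1 -> F1&~F2 -> 0
  row 6 [0110]: F1=1 F2=0 -> F1&~F2 -> 1
  row 7 [0111]: F1=1 F2=1 -> F1&~F2 -> 0
  row 8 [1000]: F1=1 F2=0 -> F1&~F2 -> 1
  row 9 [1001]: F1=1 F2=1 -> F1&~F2 -> 0
  row 10 [1010]: F1=0 F2=0 -> F1&~F2 -> 0
  row 11 [1011]: F1=0 F2=1 -> F1&~F2 -> 0
  row 12 [1100]: F1=1 F2=0 -> F1&~F2 -> 1
  row 13 [1101]: F1=1 F2=1 -> F1&~F2 -> 0
  row 14 [1110]: F1=0 F2=0 -> F1&~F2 -> 0
  row 15 [1111]: F1=0 F2=1 -> F1&~F2 -> 0
Full result column, 4 rows per line (u,v fixed per line; w,z runs 00..11 left to right):
  rows 0-3 [u,v=00]: 1111  = hex F
  rows 4-7 [u,v=01]: 1010  = hex A
  rows 8-11 [u,v=10]: 1000  = hex 8
  rows 12-15 [u,v=11]: 1000  = hex 8
Counterexample vector (row 0 .. row 15) = 1111101010001000
Output column grouped in 4s = 1111 1010 1000 1000 = 0xFA88
Convert to decimal digit by digit (value = value*16 + digit):
  F -> 15
  15*16 + 10 (A) = 250
  250*16 + 8 = 4008
  4008*16 + 8 = 64136
Decimal = 64136

64136


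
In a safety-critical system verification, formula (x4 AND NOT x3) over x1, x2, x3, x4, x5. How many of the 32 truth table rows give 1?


Formula: (x4 AND NOT x3) over 5 vars (32 rows)
Evaluate each row (x1, x2, x3, x4, x5 as bits, MSB first):
  row 0 [00000]: (0 AND NOT 0) -> 0
  row 1 [00001]: (0 AND NOT 0) -> 0
  row 2 [00010]: (1 AND NOT 0) -> 1
  row 3 [00011]: (1 AND NOT 0) -> 1
  row 4 [00100]: (0 AND NOT 1) -> 0
  row 5 [00101]: (0 AND NOT 1) -> 0
  row 6 [00110]: (1 AND NOT 1) -> 0
  row 7 [00111]: (1 AND NOT 1) -> 0
  row 8 [01000]: (0 AND NOT 0) -> 0
  row 9 [01001]: (0 AND NOT 0) -> 0
  row 10 [01010]: (1 AND NOT 0) -> 1
  row 11 [01011]: (1 AND NOT 0) -> 1
  row 12 [01100]: (0 AND NOT 1) -> 0
  row 13 [01101]: (0 AND NOT 1) -> 0
  row 14 [01110]: (1 AND NOT 1) -> 0
  row 15 [01111]: (1 AND NOT 1) -> 0
  row 16 [10000]: (0 AND NOT 0) -> 0
  row 17 [10001]: (0 AND NOT 0) -> 0
  row 18 [10010]: (1 AND NOT 0) -> 1
  row 19 [10011]: (1 AND NOT 0) -> 1
  row 20 [10100]: (0 AND NOT 1) -> 0
  row 21 [10101]: (0 AND NOT 1) -> 0
  row 22 [10110]: (1 AND NOT 1) -> 0
  row 23 [10111]: (1 AND NOT 1) -> 0
  row 24 [11000]: (0 AND NOT 0) -> 0
  row 25 [11001]: (0 AND NOT 0) -> 0
  row 26 [11010]: (1 AND NOT 0) -> 1
  row 27 [11011]: (1 AND NOT 0) -> 1
  row 28 [11100]: (0 AND NOT 1) -> 0
  row 29 [11101]: (0 AND NOT 1) -> 0
  row 30 [11110]: (1 AND NOT 1) -> 0
  row 31 [11111]: (1 AND NOT 1) -> 0
Full result column, 8 rows per line (x1,x2 fixed per line; x3,x4,x5 runs 000..111 left to right):
  rows 0-7 [x1,x2=00]: 00110000  (ones: 2)
  rows 8-15 [x1,x2=01]: 00110000  (ones: 2)
  rows 16-23 [x1,x2=10]: 00110000  (ones: 2)
  rows 24-31 [x1,x2=11]: 00110000  (ones: 2)
Count of 1-rows = 2+2+2+2 = 8

8


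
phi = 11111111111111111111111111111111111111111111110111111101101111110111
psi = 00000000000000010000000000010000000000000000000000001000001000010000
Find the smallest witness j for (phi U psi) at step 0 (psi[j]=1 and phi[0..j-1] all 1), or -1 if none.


(phi U psi) at 0: need smallest j with psi[j]=1 and phi[i]=1 for all i in [0,j).
Scan from step 0:
  step 0: phi=1, psi=0 -> continue
  step 1: phi=1, psi=0 -> continue
  step 2: phi=1, psi=0 -> continue
  step 3: phi=1, psi=0 -> continue
  step 15: psi=1 and phi held for [0,15) -> witness found
Witness step = 15

15


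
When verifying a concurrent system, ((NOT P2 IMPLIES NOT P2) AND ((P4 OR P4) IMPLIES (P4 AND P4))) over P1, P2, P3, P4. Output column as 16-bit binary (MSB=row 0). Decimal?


Formula: ((NOT P2 IMPLIES NOT P2) AND ((P4 OR P4) IMPLIES (P4 AND P4))) over P1, P2, P3, P4 (16 rows)
Evaluate each row (bits = P1,P2,P3,P4, MSB first):
  row 0 [0000]: ((NOT 0 IMPLIES NOT 0) AND ((0 OR 0) IMPLIES (0 AND 0))) -> 1
  row 1 [0001]: ((NOT 0 IMPLIES NOT 0) AND ((1 OR 1) IMPLIES (1 AND 1))) -> 1
  row 2 [0010]: ((NOT 0 IMPLIES NOT 0) AND ((0 OR 0) IMPLIES (0 AND 0))) -> 1
  row 3 [0011]: ((NOT 0 IMPLIES NOT 0) AND ((1 OR 1) IMPLIES (1 AND 1))) -> 1
  row 4 [0100]: ((NOT 1 IMPLIES NOT 1) AND ((0 OR 0) IMPLIES (0 AND 0))) -> 1
  row 5 [0101]: ((NOT 1 IMPLIES NOT 1) AND ((1 OR 1) IMPLIES (1 AND 1))) -> 1
  row 6 [0110]: ((NOT 1 IMPLIES NOT 1) AND ((0 OR 0) IMPLIES (0 AND 0))) -> 1
  row 7 [0111]: ((NOT 1 IMPLIES NOT 1) AND ((1 OR 1) IMPLIES (1 AND 1))) -> 1
  row 8 [1000]: ((NOT 0 IMPLIES NOT 0) AND ((0 OR 0) IMPLIES (0 AND 0))) -> 1
  row 9 [1001]: ((NOT 0 IMPLIES NOT 0) AND ((1 OR 1) IMPLIES (1 AND 1))) -> 1
  row 10 [1010]: ((NOT 0 IMPLIES NOT 0) AND ((0 OR 0) IMPLIES (0 AND 0))) -> 1
  row 11 [1011]: ((NOT 0 IMPLIES NOT 0) AND ((1 OR 1) IMPLIES (1 AND 1))) -> 1
  row 12 [1100]: ((NOT 1 IMPLIES NOT 1) AND ((0 OR 0) IMPLIES (0 AND 0))) -> 1
  row 13 [1101]: ((NOT 1 IMPLIES NOT 1) AND ((1 OR 1) IMPLIES (1 AND 1))) -> 1
  row 14 [1110]: ((NOT 1 IMPLIES NOT 1) AND ((0 OR 0) IMPLIES (0 AND 0))) -> 1
  row 15 [1111]: ((NOT 1 IMPLIES NOT 1) AND ((1 OR 1) IMPLIES (1 AND 1))) -> 1
Full result column, 4 rows per line (P1,P2 fixed per line; P3,P4 runs 00..11 left to right):
  rows 0-3 [P1,P2=00]: 1111  = hex F
  rows 4-7 [P1,P2=01]: 1111  = hex F
  rows 8-11 [P1,P2=10]: 1111  = hex F
  rows 12-15 [P1,P2=11]: 1111  = hex F
Output column (row 0 .. row 15) = 1111111111111111
Output column grouped in 4s = 1111 1111 1111 1111 = 0xFFFF
Convert to decimal digit by digit (value = value*16 + digit):
  F -> 15
  15*16 + 15 (F) = 255
  255*16 + 15 (F) = 4095
  4095*16 + 15 (F) = 65535
Decimal = 65535

65535


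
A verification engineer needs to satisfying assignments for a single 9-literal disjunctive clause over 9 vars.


Step 1: Total=2^9=512
Step 2: Unsat when all 9 false: 2^0=1
Step 3: Sat=512-1=511

511


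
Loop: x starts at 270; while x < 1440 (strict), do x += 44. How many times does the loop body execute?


Step 1: x goes from 270 toward 1440 by 44; the body runs while x<1440, so iterations = ceil((bound-start)/step)
Step 2: Distance=1170
Step 3: ceil(1170/44)=27

27


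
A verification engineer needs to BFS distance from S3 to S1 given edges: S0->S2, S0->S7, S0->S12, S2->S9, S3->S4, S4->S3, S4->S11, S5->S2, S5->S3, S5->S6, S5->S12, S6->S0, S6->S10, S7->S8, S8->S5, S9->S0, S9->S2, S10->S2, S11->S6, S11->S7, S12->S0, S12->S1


BFS layer-by-layer from S3:
  dist 0: {S3}
  dist 1: {S4}
  dist 2: {S11}
  dist 3: {S6, S7}
  dist 4: {S0, S8, S10}
  dist 5: {S2, S5, S12}
  dist 6: {S1, S9}
  -> S1 reached at distance 6
Shortest path length = 6

6


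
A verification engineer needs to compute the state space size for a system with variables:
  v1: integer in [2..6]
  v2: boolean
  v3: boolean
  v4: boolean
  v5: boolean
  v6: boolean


State space = product of domain sizes of all variables.
Domain sizes:
  v1 (integer in [2..6]): 5
  v2 (boolean): 2
  v3 (boolean): 2
  v4 (boolean): 2
  v5 (boolean): 2
  v6 (boolean): 2
Product = 5 * 2 * 2 * 2 * 2 * 2 = 160

160


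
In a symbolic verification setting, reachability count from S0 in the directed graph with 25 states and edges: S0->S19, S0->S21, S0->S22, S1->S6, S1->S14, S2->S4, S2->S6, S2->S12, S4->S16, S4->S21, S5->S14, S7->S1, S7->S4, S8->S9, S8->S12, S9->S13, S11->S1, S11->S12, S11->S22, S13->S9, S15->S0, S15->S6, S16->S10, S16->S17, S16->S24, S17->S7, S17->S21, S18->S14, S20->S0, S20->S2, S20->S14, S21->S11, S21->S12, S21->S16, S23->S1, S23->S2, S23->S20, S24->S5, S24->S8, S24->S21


BFS from S0:
  layer 0: {S0}
  layer 1: {S19, S21, S22}
  layer 2: {S11, S12, S16}
  layer 3: {S1, S10, S17, S24}
  layer 4: {S5, S6, S7, S8, S14}
  layer 5: {S4, S9}
  layer 6: {S13}
Reachable set: {S0, S1, S4, S5, S6, S7, S8, S9, S10, S11, S12, S13, S14, S16, S17, S19, S21, S22, S24}
Count = 19

19


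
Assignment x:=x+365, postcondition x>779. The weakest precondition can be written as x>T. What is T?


Formula: wp(x:=E, P) = P[E/x] (substitute E for x in postcondition)
Step 1: Postcondition: x>779
Step 2: Substitute x+365 for x: x+365>779
Step 3: Solve for x: x > 779-365 = 414

414


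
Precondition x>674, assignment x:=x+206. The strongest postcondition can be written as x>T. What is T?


Formula: sp(P, x:=E) = exists old_x. (x = E[old_x/x]) AND P[old_x/x] (old_x is the value of x before the assignment; eliminate old_x by solving x = E[old_x/x] for old_x)
Step 1: Precondition P: x>674, i.e. old_x > 674
Step 2: Assignment gives x = old_x + 206, so old_x = x - 206
Step 3: Substitute into P: x - 206 > 674
Step 4: Simplify: x > 674+206 = 880

880


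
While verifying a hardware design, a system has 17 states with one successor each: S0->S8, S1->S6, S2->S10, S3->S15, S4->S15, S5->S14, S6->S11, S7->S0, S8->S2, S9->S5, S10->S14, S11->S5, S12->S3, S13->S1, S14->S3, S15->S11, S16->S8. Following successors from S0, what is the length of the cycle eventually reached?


Trace from S0 until a state repeats:
  S0 -> S8 -> S2 -> S10 -> S14 -> S3 -> S15 -> S11 -> S5 -> S14
S14 first seen at step 4, revisited at step 9.
Cycle length = 9 - 4 = 5

5


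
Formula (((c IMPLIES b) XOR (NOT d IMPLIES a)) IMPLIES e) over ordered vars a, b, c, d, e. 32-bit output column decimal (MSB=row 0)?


Formula: (((c IMPLIES b) XOR (NOT d IMPLIES a)) IMPLIES e) over a, b, c, d, e (32 rows)
Evaluate each row (bits = a,b,c,d,e, MSB first):
  row 0 [00000]: (((0 IMPLIES 0) XOR (NOT 0 IMPLIES 0)) IMPLIES 0) -> 0
  row 1 [00001]: (((0 IMPLIES 0) XOR (NOT 0 IMPLIES 0)) IMPLIES 1) -> 1
  row 2 [00010]: (((0 IMPLIES 0) XOR (NOT 1 IMPLIES 0)) IMPLIES 0) -> 1
  row 3 [00011]: (((0 IMPLIES 0) XOR (NOT 1 IMPLIES 0)) IMPLIES 1) -> 1
  row 4 [00100]: (((1 IMPLIES 0) XOR (NOT 0 IMPLIES 0)) IMPLIES 0) -> 1
  row 5 [00101]: (((1 IMPLIES 0) XOR (NOT 0 IMPLIES 0)) IMPLIES 1) -> 1
  row 6 [00110]: (((1 IMPLIES 0) XOR (NOT 1 IMPLIES 0)) IMPLIES 0) -> 0
  row 7 [00111]: (((1 IMPLIES 0) XOR (NOT 1 IMPLIES 0)) IMPLIES 1) -> 1
  row 8 [01000]: (((0 IMPLIES 1) XOR (NOT 0 IMPLIES 0)) IMPLIES 0) -> 0
  row 9 [01001]: (((0 IMPLIES 1) XOR (NOT 0 IMPLIES 0)) IMPLIES 1) -> 1
  row 10 [01010]: (((0 IMPLIES 1) XOR (NOT 1 IMPLIES 0)) IMPLIES 0) -> 1
  row 11 [01011]: (((0 IMPLIES 1) XOR (NOT 1 IMPLIES 0)) IMPLIES 1) -> 1
  row 12 [01100]: (((1 IMPLIES 1) XOR (NOT 0 IMPLIES 0)) IMPLIES 0) -> 0
  row 13 [01101]: (((1 IMPLIES 1) XOR (NOT 0 IMPLIES 0)) IMPLIES 1) -> 1
  row 14 [01110]: (((1 IMPLIES 1) XOR (NOT 1 IMPLIES 0)) IMPLIES 0) -> 1
  row 15 [01111]: (((1 IMPLIES 1) XOR (NOT 1 IMPLIES 0)) IMPLIES 1) -> 1
  row 16 [10000]: (((0 IMPLIES 0) XOR (NOT 0 IMPLIES 1)) IMPLIES 0) -> 1
  row 17 [10001]: (((0 IMPLIES 0) XOR (NOT 0 IMPLIES 1)) IMPLIES 1) -> 1
  row 18 [10010]: (((0 IMPLIES 0) XOR (NOT 1 IMPLIES 1)) IMPLIES 0) -> 1
  row 19 [10011]: (((0 IMPLIES 0) XOR (NOT 1 IMPLIES 1)) IMPLIES 1) -> 1
  row 20 [10100]: (((1 IMPLIES 0) XOR (NOT 0 IMPLIES 1)) IMPLIES 0) -> 0
  row 21 [10101]: (((1 IMPLIES 0) XOR (NOT 0 IMPLIES 1)) IMPLIES 1) -> 1
  row 22 [10110]: (((1 IMPLIES 0) XOR (NOT 1 IMPLIES 1)) IMPLIES 0) -> 0
  row 23 [10111]: (((1 IMPLIES 0) XOR (NOT 1 IMPLIES 1)) IMPLIES 1) -> 1
  row 24 [11000]: (((0 IMPLIES 1) XOR (NOT 0 IMPLIES 1)) IMPLIES 0) -> 1
  row 25 [11001]: (((0 IMPLIES 1) XOR (NOT 0 IMPLIES 1)) IMPLIES 1) -> 1
  row 26 [11010]: (((0 IMPLIES 1) XOR (NOT 1 IMPLIES 1)) IMPLIES 0) -> 1
  row 27 [11011]: (((0 IMPLIES 1) XOR (NOT 1 IMPLIES 1)) IMPLIES 1) -> 1
  row 28 [11100]: (((1 IMPLIES 1) XOR (NOT 0 IMPLIES 1)) IMPLIES 0) -> 1
  row 29 [11101]: (((1 IMPLIES 1) XOR (NOT 0 IMPLIES 1)) IMPLIES 1) -> 1
  row 30 [11110]: (((1 IMPLIES 1) XOR (NOT 1 IMPLIES 1)) IMPLIES 0) -> 1
  row 31 [11111]: (((1 IMPLIES 1) XOR (NOT 1 IMPLIES 1)) IMPLIES 1) -> 1
Full result column, 4 rows per line (a,b,c fixed per line; d,e runs 00..11 left to right):
  rows 0-3 [a,b,c=000]: 0111  = hex 7
  rows 4-7 [a,b,c=001]: 1101  = hex D
  rows 8-11 [a,b,c=010]: 0111  = hex 7
  rows 12-15 [a,b,c=011]: 0111  = hex 7
  rows 16-19 [a,b,c=100]: 1111  = hex F
  rows 20-23 [a,b,c=101]: 0101  = hex 5
  rows 24-27 [a,b,c=110]: 1111  = hex F
  rows 28-31 [a,b,c=111]: 1111  = hex F
Output column (row 0 .. row 31) = 01111101011101111111010111111111
Output column grouped in 4s = 0111 1101 0111 0111 1111 0101 1111 1111 = 0x7D77F5FF
Convert to decimal digit by digit (value = value*16 + digit):
  7 -> 7
  7*16 + 13 (D) = 125
  125*16 + 7 = 2007
  2007*16 + 7 = 32119
  32119*16 + 15 (F) = 513919
  513919*16 + 5 = 8222709
  8222709*16 + 15 (F) = 131563359
  131563359*16 + 15 (F) = 2105013759
Decimal = 2105013759

2105013759


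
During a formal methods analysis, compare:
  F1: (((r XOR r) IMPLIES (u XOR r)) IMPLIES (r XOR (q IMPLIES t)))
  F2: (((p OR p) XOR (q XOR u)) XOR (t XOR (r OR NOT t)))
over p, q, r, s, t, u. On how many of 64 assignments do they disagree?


F1 = (((r XOR r) IMPLIES (u XOR r)) IMPLIES (r XOR (q IMPLIES t)))
F2 = (((p OR p) XOR (q XOR u)) XOR (t XOR (r OR NOT t)))
Evaluate both on each of 64 rows (bits = p,q,r,s,t,u):
  row 0 [000000]: F1=1 F2=1 -> 0
  row 1 [000001]: F1=1 F2=0 (differ) -> 1
  row 2 [000010]: F1=1 F2=1 -> 0
  row 3 [000011]: F1=1 F2=0 (differ) -> 1
  row 4 [000100]: F1=1 F2=1 -> 0
  (every remaining row is evaluated the same way; all 64 results are listed next)
Full result column, 8 rows per line (p,q,r fixed per line; s,t,u runs 000..111 left to right):
  rows 0-7 [p,q,r=000]: 01010101  (ones: 4)
  rows 8-15 [p,q,r=001]: 10011001  (ones: 4)
  rows 16-23 [p,q,r=010]: 01100110  (ones: 4)
  rows 24-31 [p,q,r=011]: 10101010  (ones: 4)
  rows 32-39 [p,q,r=100]: 10101010  (ones: 4)
  rows 40-47 [p,q,r=101]: 01100110  (ones: 4)
  rows 48-55 [p,q,r=110]: 10011001  (ones: 4)
  rows 56-63 [p,q,r=111]: 01010101  (ones: 4)
Disagreements = 4+4+4+4+4+4+4+4 = 32

32


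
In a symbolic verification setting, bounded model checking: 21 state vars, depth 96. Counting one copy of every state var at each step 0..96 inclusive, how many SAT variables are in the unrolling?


BMC unrolls to depth k, creating one copy of each state var for steps 0..k.
Step count = 96 + 1 = 97 (steps 0 through 96)
Vars per step = 21
Total = 21 * 97 = 2037

2037


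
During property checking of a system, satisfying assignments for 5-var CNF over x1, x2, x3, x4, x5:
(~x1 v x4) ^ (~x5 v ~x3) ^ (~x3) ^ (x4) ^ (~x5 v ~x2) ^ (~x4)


CNF with 6 clauses over 5 vars (32 assignments).
An assignment satisfies CNF iff every clause has >=1 true literal.
Check each row (bits = x1,x2,x3,x4,x5; clause T/F shown):
  row 0 [00000]: clauses=TTTFTT -> 0
  row 1 [00001]: clauses=TTTFTT -> 0
  row 2 [00010]: clauses=TTTTTF -> 0
  row 3 [00011]: clauses=TTTTTF -> 0
  row 4 [00100]: clauses=TTFFTT -> 0
  row 5 [00101]: clauses=TFFFTT -> 0
  row 6 [00110]: clauses=TTFTTF -> 0
  row 7 [00111]: clauses=TFFTTF -> 0
  row 8 [01000]: clauses=TTTFTT -> 0
  row 9 [01001]: clauses=TTTFFT -> 0
  row 10 [01010]: clauses=TTTTTF -> 0
  row 11 [01011]: clauses=TTTTFF -> 0
  row 12 [01100]: clauses=TTFFTT -> 0
  row 13 [01101]: clauses=TFFFFT -> 0
  row 14 [01110]: clauses=TTFTTF -> 0
  row 15 [01111]: clauses=TFFTFF -> 0
  row 16 [10000]: clauses=FTTFTT -> 0
  row 17 [10001]: clauses=FTTFTT -> 0
  row 18 [10010]: clauses=TTTTTF -> 0
  row 19 [10011]: clauses=TTTTTF -> 0
  row 20 [10100]: clauses=FTFFTT -> 0
  row 21 [10101]: clauses=FFFFTT -> 0
  row 22 [10110]: clauses=TTFTTF -> 0
  row 23 [10111]: clauses=TFFTTF -> 0
  row 24 [11000]: clauses=FTTFTT -> 0
  row 25 [11001]: clauses=FTTFFT -> 0
  row 26 [11010]: clauses=TTTTTF -> 0
  row 27 [11011]: clauses=TTTTFF -> 0
  row 28 [11100]: clauses=FTFFTT -> 0
  row 29 [11101]: clauses=FFFFFT -> 0
  row 30 [11110]: clauses=TTFTTF -> 0
  row 31 [11111]: clauses=TFFTFF -> 0
Full result column, 8 rows per line (x1,x2 fixed per line; x3,x4,x5 runs 000..111 left to right):
  rows 0-7 [x1,x2=00]: 00000000  (ones: 0)
  rows 8-15 [x1,x2=01]: 00000000  (ones: 0)
  rows 16-23 [x1,x2=10]: 00000000  (ones: 0)
  rows 24-31 [x1,x2=11]: 00000000  (ones: 0)
Satisfying assignments = 0+0+0+0 = 0

0


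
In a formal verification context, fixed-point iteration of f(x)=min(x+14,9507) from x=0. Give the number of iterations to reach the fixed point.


Step 1: x=0, cap=9507, increment=14
Step 2: x grows by 14 each step until capped at 9507; fixed point is x=9507
Step 3: iterations = ceil(9507/14) = 680

680


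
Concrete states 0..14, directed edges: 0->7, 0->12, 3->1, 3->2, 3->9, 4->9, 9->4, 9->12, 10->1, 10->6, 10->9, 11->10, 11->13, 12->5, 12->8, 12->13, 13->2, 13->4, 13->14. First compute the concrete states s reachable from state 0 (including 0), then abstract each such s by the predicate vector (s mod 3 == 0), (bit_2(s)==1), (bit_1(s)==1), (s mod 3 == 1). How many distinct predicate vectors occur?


BFS from 0:
Concrete reachable: {0, 2, 4, 5, 7, 8, 9, 12, 13, 14}
Abstract via predicates (s mod 3 == 0), (bit_2(s)==1), (bit_1(s)==1), (s mod 3 == 1):
  (0,0,0,0) <- {8}
  (0,0,1,0) <- {2}
  (0,1,0,0) <- {5}
  (0,1,0,1) <- {4, 13}
  (0,1,1,0) <- {14}
  (0,1,1,1) <- {7}
  (1,0,0,0) <- {0, 9}
  (1,1,0,0) <- {12}
Distinct abstract states = 8

8


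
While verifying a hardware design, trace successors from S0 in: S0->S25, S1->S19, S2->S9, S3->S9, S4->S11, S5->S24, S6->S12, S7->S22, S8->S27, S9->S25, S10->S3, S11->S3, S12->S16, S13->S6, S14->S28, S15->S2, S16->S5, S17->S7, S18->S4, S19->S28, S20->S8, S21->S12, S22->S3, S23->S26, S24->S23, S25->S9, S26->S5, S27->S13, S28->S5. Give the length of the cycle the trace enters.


Trace from S0 until a state repeats:
  S0 -> S25 -> S9 -> S25
S25 first seen at step 1, revisited at step 3.
Cycle length = 3 - 1 = 2

2


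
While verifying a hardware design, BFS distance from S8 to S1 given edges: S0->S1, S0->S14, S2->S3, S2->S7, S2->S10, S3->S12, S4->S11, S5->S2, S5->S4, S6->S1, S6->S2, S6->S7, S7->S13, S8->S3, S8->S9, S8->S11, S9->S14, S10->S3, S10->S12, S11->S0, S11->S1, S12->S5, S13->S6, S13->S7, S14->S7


BFS layer-by-layer from S8:
  dist 0: {S8}
  dist 1: {S3, S9, S11}
  dist 2: {S0, S1, S12, S14}
  -> S1 reached at distance 2
Shortest path length = 2

2


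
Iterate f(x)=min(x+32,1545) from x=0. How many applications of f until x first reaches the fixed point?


Step 1: x=0, cap=1545, increment=32
Step 2: x grows by 32 each step until capped at 1545; fixed point is x=1545
Step 3: iterations = ceil(1545/32) = 49

49


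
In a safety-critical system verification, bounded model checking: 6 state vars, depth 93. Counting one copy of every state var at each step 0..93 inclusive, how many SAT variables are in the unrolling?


BMC unrolls to depth k, creating one copy of each state var for steps 0..k.
Step count = 93 + 1 = 94 (steps 0 through 93)
Vars per step = 6
Total = 6 * 94 = 564

564


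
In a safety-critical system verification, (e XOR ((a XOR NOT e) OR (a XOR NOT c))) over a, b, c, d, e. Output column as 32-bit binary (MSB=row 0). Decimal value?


Formula: (e XOR ((a XOR NOT e) OR (a XOR NOT c))) over a, b, c, d, e (32 rows)
Evaluate each row (bits = a,b,c,d,e, MSB first):
  row 0 [00000]: (0 XOR ((0 XOR NOT 0) OR (0 XOR NOT 0))) -> 1
  row 1 [00001]: (1 XOR ((0 XOR NOT 1) OR (0 XOR NOT 0))) -> 0
  row 2 [00010]: (0 XOR ((0 XOR NOT 0) OR (0 XOR NOT 0))) -> 1
  row 3 [00011]: (1 XOR ((0 XOR NOT 1) OR (0 XOR NOT 0))) -> 0
  row 4 [00100]: (0 XOR ((0 XOR NOT 0) OR (0 XOR NOT 1))) -> 1
  row 5 [00101]: (1 XOR ((0 XOR NOT 1) OR (0 XOR NOT 1))) -> 1
  row 6 [00110]: (0 XOR ((0 XOR NOT 0) OR (0 XOR NOT 1))) -> 1
  row 7 [00111]: (1 XOR ((0 XOR NOT 1) OR (0 XOR NOT 1))) -> 1
  row 8 [01000]: (0 XOR ((0 XOR NOT 0) OR (0 XOR NOT 0))) -> 1
  row 9 [01001]: (1 XOR ((0 XOR NOT 1) OR (0 XOR NOT 0))) -> 0
  row 10 [01010]: (0 XOR ((0 XOR NOT 0) OR (0 XOR NOT 0))) -> 1
  row 11 [01011]: (1 XOR ((0 XOR NOT 1) OR (0 XOR NOT 0))) -> 0
  row 12 [01100]: (0 XOR ((0 XOR NOT 0) OR (0 XOR NOT 1))) -> 1
  row 13 [01101]: (1 XOR ((0 XOR NOT 1) OR (0 XOR NOT 1))) -> 1
  row 14 [01110]: (0 XOR ((0 XOR NOT 0) OR (0 XOR NOT 1))) -> 1
  row 15 [01111]: (1 XOR ((0 XOR NOT 1) OR (0 XOR NOT 1))) -> 1
  row 16 [10000]: (0 XOR ((1 XOR NOT 0) OR (1 XOR NOT 0))) -> 0
  row 17 [10001]: (1 XOR ((1 XOR NOT 1) OR (1 XOR NOT 0))) -> 0
  row 18 [10010]: (0 XOR ((1 XOR NOT 0) OR (1 XOR NOT 0))) -> 0
  row 19 [10011]: (1 XOR ((1 XOR NOT 1) OR (1 XOR NOT 0))) -> 0
  row 20 [10100]: (0 XOR ((1 XOR NOT 0) OR (1 XOR NOT 1))) -> 1
  row 21 [10101]: (1 XOR ((1 XOR NOT 1) OR (1 XOR NOT 1))) -> 0
  row 22 [10110]: (0 XOR ((1 XOR NOT 0) OR (1 XOR NOT 1))) -> 1
  row 23 [10111]: (1 XOR ((1 XOR NOT 1) OR (1 XOR NOT 1))) -> 0
  row 24 [11000]: (0 XOR ((1 XOR NOT 0) OR (1 XOR NOT 0))) -> 0
  row 25 [11001]: (1 XOR ((1 XOR NOT 1) OR (1 XOR NOT 0))) -> 0
  row 26 [11010]: (0 XOR ((1 XOR NOT 0) OR (1 XOR NOT 0))) -> 0
  row 27 [11011]: (1 XOR ((1 XOR NOT 1) OR (1 XOR NOT 0))) -> 0
  row 28 [11100]: (0 XOR ((1 XOR NOT 0) OR (1 XOR NOT 1))) -> 1
  row 29 [11101]: (1 XOR ((1 XOR NOT 1) OR (1 XOR NOT 1))) -> 0
  row 30 [11110]: (0 XOR ((1 XOR NOT 0) OR (1 XOR NOT 1))) -> 1
  row 31 [11111]: (1 XOR ((1 XOR NOT 1) OR (1 XOR NOT 1))) -> 0
Full result column, 4 rows per line (a,b,c fixed per line; d,e runs 00..11 left to right):
  rows 0-3 [a,b,c=000]: 1010  = hex A
  rows 4-7 [a,b,c=001]: 1111  = hex F
  rows 8-11 [a,b,c=010]: 1010  = hex A
  rows 12-15 [a,b,c=011]: 1111  = hex F
  rows 16-19 [a,b,c=100]: 0000  = hex 0
  rows 20-23 [a,b,c=101]: 1010  = hex A
  rows 24-27 [a,b,c=110]: 0000  = hex 0
  rows 28-31 [a,b,c=111]: 1010  = hex A
Output column (row 0 .. row 31) = 10101111101011110000101000001010
Output column grouped in 4s = 1010 1111 1010 1111 0000 1010 0000 1010 = 0xAFAF0A0A
Convert to decimal digit by digit (value = value*16 + digit):
  A -> 10
  10*16 + 15 (F) = 175
  175*16 + 10 (A) = 2810
  2810*16 + 15 (F) = 44975
  44975*16 + 0 = 719600
  719600*16 + 10 (A) = 11513610
  11513610*16 + 0 = 184217760
  184217760*16 + 10 (A) = 2947484170
Decimal = 2947484170

2947484170


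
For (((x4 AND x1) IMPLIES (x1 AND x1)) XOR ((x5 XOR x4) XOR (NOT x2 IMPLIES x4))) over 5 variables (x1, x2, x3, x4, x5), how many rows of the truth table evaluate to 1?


Formula: (((x4 AND x1) IMPLIES (x1 AND x1)) XOR ((x5 XOR x4) XOR (NOT x2 IMPLIES x4))) over 5 vars (32 rows)
Evaluate each row (x1, x2, x3, x4, x5 as bits, MSB first):
  row 0 [00000]: (((0 AND 0) IMPLIES (0 AND 0)) XOR ((0 XOR 0) XOR (NOT 0 IMPLIES 0))) -> 1
  row 1 [00001]: (((0 AND 0) IMPLIES (0 AND 0)) XOR ((1 XOR 0) XOR (NOT 0 IMPLIES 0))) -> 0
  row 2 [00010]: (((1 AND 0) IMPLIES (0 AND 0)) XOR ((0 XOR 1) XOR (NOT 0 IMPLIES 1))) -> 1
  row 3 [00011]: (((1 AND 0) IMPLIES (0 AND 0)) XOR ((1 XOR 1) XOR (NOT 0 IMPLIES 1))) -> 0
  row 4 [00100]: (((0 AND 0) IMPLIES (0 AND 0)) XOR ((0 XOR 0) XOR (NOT 0 IMPLIES 0))) -> 1
  row 5 [00101]: (((0 AND 0) IMPLIES (0 AND 0)) XOR ((1 XOR 0) XOR (NOT 0 IMPLIES 0))) -> 0
  row 6 [00110]: (((1 AND 0) IMPLIES (0 AND 0)) XOR ((0 XOR 1) XOR (NOT 0 IMPLIES 1))) -> 1
  row 7 [00111]: (((1 AND 0) IMPLIES (0 AND 0)) XOR ((1 XOR 1) XOR (NOT 0 IMPLIES 1))) -> 0
  row 8 [01000]: (((0 AND 0) IMPLIES (0 AND 0)) XOR ((0 XOR 0) XOR (NOT 1 IMPLIES 0))) -> 0
  row 9 [01001]: (((0 AND 0) IMPLIES (0 AND 0)) XOR ((1 XOR 0) XOR (NOT 1 IMPLIES 0))) -> 1
  row 10 [01010]: (((1 AND 0) IMPLIES (0 AND 0)) XOR ((0 XOR 1) XOR (NOT 1 IMPLIES 1))) -> 1
  row 11 [01011]: (((1 AND 0) IMPLIES (0 AND 0)) XOR ((1 XOR 1) XOR (NOT 1 IMPLIES 1))) -> 0
  row 12 [01100]: (((0 AND 0) IMPLIES (0 AND 0)) XOR ((0 XOR 0) XOR (NOT 1 IMPLIES 0))) -> 0
  row 13 [01101]: (((0 AND 0) IMPLIES (0 AND 0)) XOR ((1 XOR 0) XOR (NOT 1 IMPLIES 0))) -> 1
  row 14 [01110]: (((1 AND 0) IMPLIES (0 AND 0)) XOR ((0 XOR 1) XOR (NOT 1 IMPLIES 1))) -> 1
  row 15 [01111]: (((1 AND 0) IMPLIES (0 AND 0)) XOR ((1 XOR 1) XOR (NOT 1 IMPLIES 1))) -> 0
  row 16 [10000]: (((0 AND 1) IMPLIES (1 AND 1)) XOR ((0 XOR 0) XOR (NOT 0 IMPLIES 0))) -> 1
  row 17 [10001]: (((0 AND 1) IMPLIES (1 AND 1)) XOR ((1 XOR 0) XOR (NOT 0 IMPLIES 0))) -> 0
  row 18 [10010]: (((1 AND 1) IMPLIES (1 AND 1)) XOR ((0 XOR 1) XOR (NOT 0 IMPLIES 1))) -> 1
  row 19 [10011]: (((1 AND 1) IMPLIES (1 AND 1)) XOR ((1 XOR 1) XOR (NOT 0 IMPLIES 1))) -> 0
  row 20 [10100]: (((0 AND 1) IMPLIES (1 AND 1)) XOR ((0 XOR 0) XOR (NOT 0 IMPLIES 0))) -> 1
  row 21 [10101]: (((0 AND 1) IMPLIES (1 AND 1)) XOR ((1 XOR 0) XOR (NOT 0 IMPLIES 0))) -> 0
  row 22 [10110]: (((1 AND 1) IMPLIES (1 AND 1)) XOR ((0 XOR 1) XOR (NOT 0 IMPLIES 1))) -> 1
  row 23 [10111]: (((1 AND 1) IMPLIES (1 AND 1)) XOR ((1 XOR 1) XOR (NOT 0 IMPLIES 1))) -> 0
  row 24 [11000]: (((0 AND 1) IMPLIES (1 AND 1)) XOR ((0 XOR 0) XOR (NOT 1 IMPLIES 0))) -> 0
  row 25 [11001]: (((0 AND 1) IMPLIES (1 AND 1)) XOR ((1 XOR 0) XOR (NOT 1 IMPLIES 0))) -> 1
  row 26 [11010]: (((1 AND 1) IMPLIES (1 AND 1)) XOR ((0 XOR 1) XOR (NOT 1 IMPLIES 1))) -> 1
  row 27 [11011]: (((1 AND 1) IMPLIES (1 AND 1)) XOR ((1 XOR 1) XOR (NOT 1 IMPLIES 1))) -> 0
  row 28 [11100]: (((0 AND 1) IMPLIES (1 AND 1)) XOR ((0 XOR 0) XOR (NOT 1 IMPLIES 0))) -> 0
  row 29 [11101]: (((0 AND 1) IMPLIES (1 AND 1)) XOR ((1 XOR 0) XOR (NOT 1 IMPLIES 0))) -> 1
  row 30 [11110]: (((1 AND 1) IMPLIES (1 AND 1)) XOR ((0 XOR 1) XOR (NOT 1 IMPLIES 1))) -> 1
  row 31 [11111]: (((1 AND 1) IMPLIES (1 AND 1)) XOR ((1 XOR 1) XOR (NOT 1 IMPLIES 1))) -> 0
Full result column, 8 rows per line (x1,x2 fixed per line; x3,x4,x5 runs 000..111 left to right):
  rows 0-7 [x1,x2=00]: 10101010  (ones: 4)
  rows 8-15 [x1,x2=01]: 01100110  (ones: 4)
  rows 16-23 [x1,x2=10]: 10101010  (ones: 4)
  rows 24-31 [x1,x2=11]: 01100110  (ones: 4)
Count of 1-rows = 4+4+4+4 = 16

16
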